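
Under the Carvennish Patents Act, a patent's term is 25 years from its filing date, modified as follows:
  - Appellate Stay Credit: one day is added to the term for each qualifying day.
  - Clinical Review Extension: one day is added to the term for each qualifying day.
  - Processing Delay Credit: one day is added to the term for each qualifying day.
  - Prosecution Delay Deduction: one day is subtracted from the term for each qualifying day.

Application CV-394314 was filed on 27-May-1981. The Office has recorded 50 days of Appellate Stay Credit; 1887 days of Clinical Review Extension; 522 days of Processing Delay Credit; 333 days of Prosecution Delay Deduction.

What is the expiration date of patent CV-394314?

2012-03-22

Base term: filing date + 25 years → 27 May 2006.
Appellate Stay Credit: +50 days → 16 July 2006.
Clinical Review Extension: +1887 days → 15 September 2011.
Processing Delay Credit: +522 days → 18 February 2013.
Prosecution Delay Deduction: −333 days → 22 March 2012.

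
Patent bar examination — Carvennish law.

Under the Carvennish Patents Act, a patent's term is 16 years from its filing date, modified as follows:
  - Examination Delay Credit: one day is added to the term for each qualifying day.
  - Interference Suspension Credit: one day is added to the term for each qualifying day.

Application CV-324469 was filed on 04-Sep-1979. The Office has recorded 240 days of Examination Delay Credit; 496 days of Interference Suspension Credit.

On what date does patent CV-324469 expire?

1997-09-09

Base term: filing date + 16 years → 4 September 1995.
Examination Delay Credit: +240 days → 1 May 1996.
Interference Suspension Credit: +496 days → 9 September 1997.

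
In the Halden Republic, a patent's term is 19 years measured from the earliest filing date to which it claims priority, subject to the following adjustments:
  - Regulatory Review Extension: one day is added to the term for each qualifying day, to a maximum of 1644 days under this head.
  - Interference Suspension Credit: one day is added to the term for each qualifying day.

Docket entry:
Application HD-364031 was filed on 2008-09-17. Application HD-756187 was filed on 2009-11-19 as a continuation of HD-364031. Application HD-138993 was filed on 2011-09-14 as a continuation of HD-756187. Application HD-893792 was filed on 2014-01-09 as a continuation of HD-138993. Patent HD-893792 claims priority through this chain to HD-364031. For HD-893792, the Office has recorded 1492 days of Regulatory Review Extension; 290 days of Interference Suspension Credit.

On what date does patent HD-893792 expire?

Earliest priority filing: 17 September 2008.
Base term: 17 September 2008 + 19 years → 17 September 2027.
Regulatory Review Extension: 1492 days (within the 1644-day cap) → +1492 days → 18 October 2031.
Interference Suspension Credit: +290 days → 3 August 2032.

August 3, 2032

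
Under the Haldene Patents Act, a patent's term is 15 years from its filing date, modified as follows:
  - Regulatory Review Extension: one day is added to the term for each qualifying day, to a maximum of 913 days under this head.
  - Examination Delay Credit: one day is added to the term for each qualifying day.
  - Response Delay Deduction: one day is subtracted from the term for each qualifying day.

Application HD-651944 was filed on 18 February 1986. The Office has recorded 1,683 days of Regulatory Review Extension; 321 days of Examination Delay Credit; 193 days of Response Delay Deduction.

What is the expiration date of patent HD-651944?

2003-12-26

Base term: filing date + 15 years → 18 February 2001.
Regulatory Review Extension: 1683 days claimed exceeds the 913-day cap, so +913 days → 20 August 2003.
Examination Delay Credit: +321 days → 6 July 2004.
Response Delay Deduction: −193 days → 26 December 2003.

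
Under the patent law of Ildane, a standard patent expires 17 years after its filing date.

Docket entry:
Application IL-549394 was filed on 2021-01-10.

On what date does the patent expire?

Filing date + 17 years → 10 January 2038.

January 10, 2038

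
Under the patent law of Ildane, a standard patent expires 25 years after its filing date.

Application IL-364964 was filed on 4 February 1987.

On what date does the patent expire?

Filing date + 25 years → 4 February 2012.

2012-02-04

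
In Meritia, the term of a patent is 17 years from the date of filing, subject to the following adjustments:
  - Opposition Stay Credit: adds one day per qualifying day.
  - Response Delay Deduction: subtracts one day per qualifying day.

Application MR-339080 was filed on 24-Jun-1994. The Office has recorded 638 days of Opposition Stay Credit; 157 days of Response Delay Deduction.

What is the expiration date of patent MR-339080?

2012-10-17

Base term: filing date + 17 years → 24 June 2011.
Opposition Stay Credit: +638 days → 23 March 2013.
Response Delay Deduction: −157 days → 17 October 2012.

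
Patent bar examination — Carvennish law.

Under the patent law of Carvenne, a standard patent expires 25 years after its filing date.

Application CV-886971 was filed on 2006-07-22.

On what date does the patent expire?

July 22, 2031

Filing date + 25 years → 22 July 2031.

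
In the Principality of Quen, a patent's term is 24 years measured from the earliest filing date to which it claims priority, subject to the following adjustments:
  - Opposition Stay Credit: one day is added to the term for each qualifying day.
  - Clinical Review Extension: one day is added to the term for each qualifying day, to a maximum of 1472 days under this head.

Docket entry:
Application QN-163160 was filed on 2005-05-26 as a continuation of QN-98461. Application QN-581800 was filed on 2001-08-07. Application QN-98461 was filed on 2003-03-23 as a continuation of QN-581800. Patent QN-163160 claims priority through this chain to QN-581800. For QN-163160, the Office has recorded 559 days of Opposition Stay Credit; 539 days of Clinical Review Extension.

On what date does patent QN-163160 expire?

2028-08-09

Earliest priority filing: 7 August 2001.
Base term: 7 August 2001 + 24 years → 7 August 2025.
Opposition Stay Credit: +559 days → 17 February 2027.
Clinical Review Extension: 539 days (within the 1472-day cap) → +539 days → 9 August 2028.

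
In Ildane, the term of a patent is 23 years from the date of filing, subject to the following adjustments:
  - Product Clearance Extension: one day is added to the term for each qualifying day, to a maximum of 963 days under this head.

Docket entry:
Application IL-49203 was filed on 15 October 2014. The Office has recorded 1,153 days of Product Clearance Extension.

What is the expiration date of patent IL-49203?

June 4, 2040

Base term: filing date + 23 years → 15 October 2037.
Product Clearance Extension: 1153 days claimed exceeds the 963-day cap, so +963 days → 4 June 2040.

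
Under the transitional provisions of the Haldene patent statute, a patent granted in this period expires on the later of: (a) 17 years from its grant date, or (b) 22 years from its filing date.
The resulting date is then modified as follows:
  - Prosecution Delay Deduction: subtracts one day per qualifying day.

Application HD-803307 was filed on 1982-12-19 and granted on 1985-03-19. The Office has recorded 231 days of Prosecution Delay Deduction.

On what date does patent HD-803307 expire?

May 2, 2004

(a) grant + 17 years → 19 March 2002.
(b) filing + 22 years → 19 December 2004.
Later of the two: 19 December 2004.
Prosecution Delay Deduction: −231 days → 2 May 2004.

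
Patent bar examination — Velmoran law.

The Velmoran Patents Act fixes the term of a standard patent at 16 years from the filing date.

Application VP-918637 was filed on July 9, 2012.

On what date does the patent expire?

July 9, 2028

Filing date + 16 years → 9 July 2028.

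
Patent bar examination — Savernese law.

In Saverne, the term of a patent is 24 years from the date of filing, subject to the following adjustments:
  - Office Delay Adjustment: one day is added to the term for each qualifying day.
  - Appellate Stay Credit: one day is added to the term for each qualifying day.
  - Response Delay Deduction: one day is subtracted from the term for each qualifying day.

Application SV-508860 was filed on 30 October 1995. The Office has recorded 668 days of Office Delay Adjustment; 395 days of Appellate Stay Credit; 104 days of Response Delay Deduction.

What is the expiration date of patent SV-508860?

2022-06-15

Base term: filing date + 24 years → 30 October 2019.
Office Delay Adjustment: +668 days → 28 August 2021.
Appellate Stay Credit: +395 days → 27 September 2022.
Response Delay Deduction: −104 days → 15 June 2022.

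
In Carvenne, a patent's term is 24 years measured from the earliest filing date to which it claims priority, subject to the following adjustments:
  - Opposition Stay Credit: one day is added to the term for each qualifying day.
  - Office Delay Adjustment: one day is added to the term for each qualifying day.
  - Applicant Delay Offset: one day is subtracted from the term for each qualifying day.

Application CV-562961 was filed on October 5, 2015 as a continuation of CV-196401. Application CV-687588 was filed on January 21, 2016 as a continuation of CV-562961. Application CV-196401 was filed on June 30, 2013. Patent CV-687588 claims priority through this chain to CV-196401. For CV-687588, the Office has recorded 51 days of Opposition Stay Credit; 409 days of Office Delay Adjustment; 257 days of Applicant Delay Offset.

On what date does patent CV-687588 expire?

January 19, 2038

Earliest priority filing: 30 June 2013.
Base term: 30 June 2013 + 24 years → 30 June 2037.
Opposition Stay Credit: +51 days → 20 August 2037.
Office Delay Adjustment: +409 days → 3 October 2038.
Applicant Delay Offset: −257 days → 19 January 2038.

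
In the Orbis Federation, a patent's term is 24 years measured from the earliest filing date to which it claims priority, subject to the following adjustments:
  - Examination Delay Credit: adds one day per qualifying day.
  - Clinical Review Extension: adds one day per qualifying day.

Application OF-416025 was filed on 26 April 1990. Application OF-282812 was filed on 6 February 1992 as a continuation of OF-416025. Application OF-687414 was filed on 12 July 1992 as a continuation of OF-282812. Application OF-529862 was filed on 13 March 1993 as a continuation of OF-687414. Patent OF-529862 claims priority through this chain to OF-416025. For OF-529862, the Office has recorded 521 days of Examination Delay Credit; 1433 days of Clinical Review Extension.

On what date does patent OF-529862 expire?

September 1, 2019

Earliest priority filing: 26 April 1990.
Base term: 26 April 1990 + 24 years → 26 April 2014.
Examination Delay Credit: +521 days → 29 September 2015.
Clinical Review Extension: +1433 days → 1 September 2019.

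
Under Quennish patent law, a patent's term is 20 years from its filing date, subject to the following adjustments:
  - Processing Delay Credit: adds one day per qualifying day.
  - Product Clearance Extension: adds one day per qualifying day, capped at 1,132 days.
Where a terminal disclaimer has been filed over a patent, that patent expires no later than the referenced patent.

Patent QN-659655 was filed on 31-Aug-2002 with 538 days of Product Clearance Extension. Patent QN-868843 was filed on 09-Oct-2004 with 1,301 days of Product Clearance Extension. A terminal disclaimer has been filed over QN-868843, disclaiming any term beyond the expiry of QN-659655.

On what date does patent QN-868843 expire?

2024-02-20

Natural term of QN-868843:
  Base: filing + 20 years → 9 October 2024.
  Product Clearance Extension: 1301 days claimed exceeds the 1132-day cap, so +1132 days → 15 November 2027.
Expiry of referenced patent QN-659655:
  Base: filing + 20 years → 31 August 2022.
  Product Clearance Extension: 538 days (within the 1132-day cap) → +538 days → 20 February 2024.
Terminal disclaimer: QN-868843 expires on the earlier of 15 November 2027 and 20 February 2024.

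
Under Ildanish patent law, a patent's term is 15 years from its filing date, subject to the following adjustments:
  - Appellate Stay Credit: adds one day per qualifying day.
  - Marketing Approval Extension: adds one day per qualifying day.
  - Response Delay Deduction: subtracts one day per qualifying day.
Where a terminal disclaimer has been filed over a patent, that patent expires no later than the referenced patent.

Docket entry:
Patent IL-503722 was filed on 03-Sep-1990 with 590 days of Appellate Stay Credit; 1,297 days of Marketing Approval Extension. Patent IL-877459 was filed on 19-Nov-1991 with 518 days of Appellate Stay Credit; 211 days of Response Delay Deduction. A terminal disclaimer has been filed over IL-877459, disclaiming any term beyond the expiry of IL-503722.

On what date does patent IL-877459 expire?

Natural term of IL-877459:
  Base: filing + 15 years → 19 November 2006.
  Appellate Stay Credit: +518 days → 20 April 2008.
  Response Delay Deduction: −211 days → 22 September 2007.
Expiry of referenced patent IL-503722:
  Base: filing + 15 years → 3 September 2005.
  Appellate Stay Credit: +590 days → 16 April 2007.
  Marketing Approval Extension: +1297 days → 3 November 2010.
Terminal disclaimer: IL-877459 expires on the earlier of 22 September 2007 and 3 November 2010.

September 22, 2007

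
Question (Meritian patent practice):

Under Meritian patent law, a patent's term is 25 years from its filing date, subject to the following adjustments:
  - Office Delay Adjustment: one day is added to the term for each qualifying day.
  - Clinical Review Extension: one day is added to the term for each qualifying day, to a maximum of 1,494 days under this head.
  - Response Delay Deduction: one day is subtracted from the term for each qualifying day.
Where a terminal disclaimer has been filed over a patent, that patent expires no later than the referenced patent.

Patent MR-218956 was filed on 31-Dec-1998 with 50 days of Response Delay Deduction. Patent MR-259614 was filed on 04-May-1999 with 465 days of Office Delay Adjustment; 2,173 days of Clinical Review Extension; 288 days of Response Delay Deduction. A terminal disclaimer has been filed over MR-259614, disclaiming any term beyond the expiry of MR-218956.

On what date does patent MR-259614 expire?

Natural term of MR-259614:
  Base: filing + 25 years → 4 May 2024.
  Office Delay Adjustment: +465 days → 12 August 2025.
  Clinical Review Extension: 2173 days claimed exceeds the 1494-day cap, so +1494 days → 14 September 2029.
  Response Delay Deduction: −288 days → 30 November 2028.
Expiry of referenced patent MR-218956:
  Base: filing + 25 years → 31 December 2023.
  Response Delay Deduction: −50 days → 11 November 2023.
Terminal disclaimer: MR-259614 expires on the earlier of 30 November 2028 and 11 November 2023.

2023-11-11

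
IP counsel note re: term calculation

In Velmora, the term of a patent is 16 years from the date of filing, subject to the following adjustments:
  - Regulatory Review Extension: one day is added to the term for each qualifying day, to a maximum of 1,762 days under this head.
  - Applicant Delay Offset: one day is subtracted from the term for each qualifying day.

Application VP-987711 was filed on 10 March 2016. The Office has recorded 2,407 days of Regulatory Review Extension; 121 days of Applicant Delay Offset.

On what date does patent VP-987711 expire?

Base term: filing date + 16 years → 10 March 2032.
Regulatory Review Extension: 2407 days claimed exceeds the 1762-day cap, so +1762 days → 5 January 2037.
Applicant Delay Offset: −121 days → 6 September 2036.

2036-09-06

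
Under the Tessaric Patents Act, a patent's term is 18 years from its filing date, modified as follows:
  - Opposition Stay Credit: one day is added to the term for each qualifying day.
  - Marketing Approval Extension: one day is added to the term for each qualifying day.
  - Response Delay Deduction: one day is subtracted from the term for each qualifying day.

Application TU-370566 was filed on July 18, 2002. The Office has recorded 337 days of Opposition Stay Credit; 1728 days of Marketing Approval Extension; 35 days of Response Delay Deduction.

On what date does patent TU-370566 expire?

Base term: filing date + 18 years → 18 July 2020.
Opposition Stay Credit: +337 days → 20 June 2021.
Marketing Approval Extension: +1728 days → 14 March 2026.
Response Delay Deduction: −35 days → 7 February 2026.

February 7, 2026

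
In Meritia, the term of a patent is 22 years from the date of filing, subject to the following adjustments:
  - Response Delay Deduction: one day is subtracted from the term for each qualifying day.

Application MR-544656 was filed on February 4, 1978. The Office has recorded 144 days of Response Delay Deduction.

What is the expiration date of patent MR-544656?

1999-09-13

Base term: filing date + 22 years → 4 February 2000.
Response Delay Deduction: −144 days → 13 September 1999.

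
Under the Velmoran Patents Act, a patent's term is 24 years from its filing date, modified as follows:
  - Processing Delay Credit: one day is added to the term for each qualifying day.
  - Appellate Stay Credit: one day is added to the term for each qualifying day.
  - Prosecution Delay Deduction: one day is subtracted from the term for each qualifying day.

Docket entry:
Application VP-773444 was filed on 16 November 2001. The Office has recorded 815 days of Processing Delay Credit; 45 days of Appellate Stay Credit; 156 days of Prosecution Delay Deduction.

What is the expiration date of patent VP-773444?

Base term: filing date + 24 years → 16 November 2025.
Processing Delay Credit: +815 days → 9 February 2028.
Appellate Stay Credit: +45 days → 25 March 2028.
Prosecution Delay Deduction: −156 days → 21 October 2027.

2027-10-21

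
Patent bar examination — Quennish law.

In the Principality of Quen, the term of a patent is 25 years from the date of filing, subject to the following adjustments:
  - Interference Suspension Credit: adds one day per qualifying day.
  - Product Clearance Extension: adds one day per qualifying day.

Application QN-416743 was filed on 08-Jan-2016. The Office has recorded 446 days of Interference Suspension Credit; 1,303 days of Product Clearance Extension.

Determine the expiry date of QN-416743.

Base term: filing date + 25 years → 8 January 2041.
Interference Suspension Credit: +446 days → 30 March 2042.
Product Clearance Extension: +1303 days → 23 October 2045.

2045-10-23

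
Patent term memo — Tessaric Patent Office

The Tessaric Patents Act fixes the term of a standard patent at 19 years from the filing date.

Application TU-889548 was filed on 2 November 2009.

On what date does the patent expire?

Filing date + 19 years → 2 November 2028.

November 2, 2028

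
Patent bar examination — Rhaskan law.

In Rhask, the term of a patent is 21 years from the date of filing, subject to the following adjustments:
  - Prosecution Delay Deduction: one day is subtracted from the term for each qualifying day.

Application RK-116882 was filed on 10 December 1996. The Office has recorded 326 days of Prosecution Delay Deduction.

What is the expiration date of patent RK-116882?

Base term: filing date + 21 years → 10 December 2017.
Prosecution Delay Deduction: −326 days → 18 January 2017.

January 18, 2017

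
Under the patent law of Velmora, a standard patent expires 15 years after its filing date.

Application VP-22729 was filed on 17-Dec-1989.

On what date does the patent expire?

Filing date + 15 years → 17 December 2004.

2004-12-17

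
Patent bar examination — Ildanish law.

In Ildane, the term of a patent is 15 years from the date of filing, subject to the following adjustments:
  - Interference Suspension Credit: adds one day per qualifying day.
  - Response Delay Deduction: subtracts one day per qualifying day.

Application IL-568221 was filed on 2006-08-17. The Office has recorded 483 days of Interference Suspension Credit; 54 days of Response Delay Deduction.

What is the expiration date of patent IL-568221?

October 20, 2022

Base term: filing date + 15 years → 17 August 2021.
Interference Suspension Credit: +483 days → 13 December 2022.
Response Delay Deduction: −54 days → 20 October 2022.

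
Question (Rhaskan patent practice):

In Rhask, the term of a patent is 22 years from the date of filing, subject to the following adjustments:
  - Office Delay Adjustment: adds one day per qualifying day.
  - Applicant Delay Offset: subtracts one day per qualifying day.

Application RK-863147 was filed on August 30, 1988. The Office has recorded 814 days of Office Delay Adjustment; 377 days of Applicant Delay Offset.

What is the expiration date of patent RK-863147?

2011-11-10

Base term: filing date + 22 years → 30 August 2010.
Office Delay Adjustment: +814 days → 21 November 2012.
Applicant Delay Offset: −377 days → 10 November 2011.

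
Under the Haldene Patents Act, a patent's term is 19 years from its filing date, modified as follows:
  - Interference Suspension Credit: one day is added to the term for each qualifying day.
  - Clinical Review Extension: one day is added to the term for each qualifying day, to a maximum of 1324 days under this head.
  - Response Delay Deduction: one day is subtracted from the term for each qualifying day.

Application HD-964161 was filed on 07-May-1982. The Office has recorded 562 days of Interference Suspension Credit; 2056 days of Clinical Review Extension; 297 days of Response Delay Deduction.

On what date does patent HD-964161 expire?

Base term: filing date + 19 years → 7 May 2001.
Interference Suspension Credit: +562 days → 20 November 2002.
Clinical Review Extension: 2056 days claimed exceeds the 1324-day cap, so +1324 days → 6 July 2006.
Response Delay Deduction: −297 days → 12 September 2005.

2005-09-12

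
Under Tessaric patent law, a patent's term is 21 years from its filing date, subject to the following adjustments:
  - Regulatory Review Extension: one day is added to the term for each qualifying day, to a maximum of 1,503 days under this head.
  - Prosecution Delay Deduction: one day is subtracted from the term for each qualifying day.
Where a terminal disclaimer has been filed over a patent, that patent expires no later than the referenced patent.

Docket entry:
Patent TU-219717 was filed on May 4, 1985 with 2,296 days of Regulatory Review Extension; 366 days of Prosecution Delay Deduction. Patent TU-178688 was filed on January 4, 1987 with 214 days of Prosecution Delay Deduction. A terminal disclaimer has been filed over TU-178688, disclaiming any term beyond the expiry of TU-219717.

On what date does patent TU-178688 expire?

Natural term of TU-178688:
  Base: filing + 21 years → 4 January 2008.
  Prosecution Delay Deduction: −214 days → 4 June 2007.
Expiry of referenced patent TU-219717:
  Base: filing + 21 years → 4 May 2006.
  Regulatory Review Extension: 2296 days claimed exceeds the 1503-day cap, so +1503 days → 15 June 2010.
  Prosecution Delay Deduction: −366 days → 14 June 2009.
Terminal disclaimer: TU-178688 expires on the earlier of 4 June 2007 and 14 June 2009.

June 4, 2007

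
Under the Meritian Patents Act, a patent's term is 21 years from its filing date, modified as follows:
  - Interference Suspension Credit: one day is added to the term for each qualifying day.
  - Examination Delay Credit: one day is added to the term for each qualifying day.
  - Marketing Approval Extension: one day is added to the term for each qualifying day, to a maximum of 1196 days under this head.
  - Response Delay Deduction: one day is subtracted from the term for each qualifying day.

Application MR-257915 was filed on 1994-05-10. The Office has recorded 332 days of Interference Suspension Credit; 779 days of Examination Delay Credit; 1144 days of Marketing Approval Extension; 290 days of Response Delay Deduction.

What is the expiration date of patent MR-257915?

September 25, 2020

Base term: filing date + 21 years → 10 May 2015.
Interference Suspension Credit: +332 days → 6 April 2016.
Examination Delay Credit: +779 days → 25 May 2018.
Marketing Approval Extension: 1144 days (within the 1196-day cap) → +1144 days → 12 July 2021.
Response Delay Deduction: −290 days → 25 September 2020.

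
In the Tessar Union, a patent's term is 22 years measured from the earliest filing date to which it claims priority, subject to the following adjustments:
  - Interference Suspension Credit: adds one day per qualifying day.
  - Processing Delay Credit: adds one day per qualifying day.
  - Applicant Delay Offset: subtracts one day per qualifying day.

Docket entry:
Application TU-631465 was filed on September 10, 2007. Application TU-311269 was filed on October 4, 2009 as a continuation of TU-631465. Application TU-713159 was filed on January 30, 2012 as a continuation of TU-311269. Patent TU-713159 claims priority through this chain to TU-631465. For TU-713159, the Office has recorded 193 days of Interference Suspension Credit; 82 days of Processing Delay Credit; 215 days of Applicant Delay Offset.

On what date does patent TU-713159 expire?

Earliest priority filing: 10 September 2007.
Base term: 10 September 2007 + 22 years → 10 September 2029.
Interference Suspension Credit: +193 days → 22 March 2030.
Processing Delay Credit: +82 days → 12 June 2030.
Applicant Delay Offset: −215 days → 9 November 2029.

2029-11-09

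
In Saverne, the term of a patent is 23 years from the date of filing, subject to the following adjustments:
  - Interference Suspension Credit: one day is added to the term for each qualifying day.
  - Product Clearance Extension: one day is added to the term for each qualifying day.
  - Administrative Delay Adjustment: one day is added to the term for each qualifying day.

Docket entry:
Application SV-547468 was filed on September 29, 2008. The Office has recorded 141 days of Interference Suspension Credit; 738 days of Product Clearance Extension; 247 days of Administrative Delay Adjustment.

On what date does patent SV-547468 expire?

Base term: filing date + 23 years → 29 September 2031.
Interference Suspension Credit: +141 days → 17 February 2032.
Product Clearance Extension: +738 days → 24 February 2034.
Administrative Delay Adjustment: +247 days → 29 October 2034.

2034-10-29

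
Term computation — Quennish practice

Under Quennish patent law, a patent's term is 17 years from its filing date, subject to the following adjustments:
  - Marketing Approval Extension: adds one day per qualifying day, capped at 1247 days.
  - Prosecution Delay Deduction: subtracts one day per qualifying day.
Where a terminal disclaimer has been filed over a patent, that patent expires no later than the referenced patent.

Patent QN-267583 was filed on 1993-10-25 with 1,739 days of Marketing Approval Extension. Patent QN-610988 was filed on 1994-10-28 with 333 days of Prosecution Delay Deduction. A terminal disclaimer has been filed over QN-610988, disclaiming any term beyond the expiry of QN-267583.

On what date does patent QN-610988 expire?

2010-11-29

Natural term of QN-610988:
  Base: filing + 17 years → 28 October 2011.
  Prosecution Delay Deduction: −333 days → 29 November 2010.
Expiry of referenced patent QN-267583:
  Base: filing + 17 years → 25 October 2010.
  Marketing Approval Extension: 1739 days claimed exceeds the 1247-day cap, so +1247 days → 25 March 2014.
Terminal disclaimer: QN-610988 expires on the earlier of 29 November 2010 and 25 March 2014.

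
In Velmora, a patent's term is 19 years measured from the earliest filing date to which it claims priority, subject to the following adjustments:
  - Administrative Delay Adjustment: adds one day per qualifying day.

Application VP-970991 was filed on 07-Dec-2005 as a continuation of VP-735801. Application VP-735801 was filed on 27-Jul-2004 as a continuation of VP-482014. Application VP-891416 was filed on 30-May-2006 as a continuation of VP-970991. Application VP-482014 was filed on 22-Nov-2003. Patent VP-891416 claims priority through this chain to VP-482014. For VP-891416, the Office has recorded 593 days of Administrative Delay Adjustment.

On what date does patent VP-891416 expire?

2024-07-07

Earliest priority filing: 22 November 2003.
Base term: 22 November 2003 + 19 years → 22 November 2022.
Administrative Delay Adjustment: +593 days → 7 July 2024.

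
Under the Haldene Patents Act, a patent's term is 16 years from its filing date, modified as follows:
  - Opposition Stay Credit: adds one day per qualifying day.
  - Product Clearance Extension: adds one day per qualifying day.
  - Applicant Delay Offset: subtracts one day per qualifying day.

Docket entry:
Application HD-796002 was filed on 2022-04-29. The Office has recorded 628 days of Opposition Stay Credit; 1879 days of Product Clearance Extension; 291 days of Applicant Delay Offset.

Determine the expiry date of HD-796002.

2044-05-23

Base term: filing date + 16 years → 29 April 2038.
Opposition Stay Credit: +628 days → 17 January 2040.
Product Clearance Extension: +1879 days → 10 March 2045.
Applicant Delay Offset: −291 days → 23 May 2044.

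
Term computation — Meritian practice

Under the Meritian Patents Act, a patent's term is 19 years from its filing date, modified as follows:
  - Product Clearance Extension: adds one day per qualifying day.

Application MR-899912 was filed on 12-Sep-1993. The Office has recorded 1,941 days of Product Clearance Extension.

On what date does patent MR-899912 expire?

2018-01-05

Base term: filing date + 19 years → 12 September 2012.
Product Clearance Extension: +1941 days → 5 January 2018.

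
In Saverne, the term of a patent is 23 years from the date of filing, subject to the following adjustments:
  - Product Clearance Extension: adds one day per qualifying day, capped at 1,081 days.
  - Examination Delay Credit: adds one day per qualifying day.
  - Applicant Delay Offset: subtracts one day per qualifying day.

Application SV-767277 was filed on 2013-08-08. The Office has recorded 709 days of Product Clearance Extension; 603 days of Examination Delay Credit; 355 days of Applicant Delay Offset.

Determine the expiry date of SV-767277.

Base term: filing date + 23 years → 8 August 2036.
Product Clearance Extension: 709 days (within the 1081-day cap) → +709 days → 18 July 2038.
Examination Delay Credit: +603 days → 12 March 2040.
Applicant Delay Offset: −355 days → 23 March 2039.

2039-03-23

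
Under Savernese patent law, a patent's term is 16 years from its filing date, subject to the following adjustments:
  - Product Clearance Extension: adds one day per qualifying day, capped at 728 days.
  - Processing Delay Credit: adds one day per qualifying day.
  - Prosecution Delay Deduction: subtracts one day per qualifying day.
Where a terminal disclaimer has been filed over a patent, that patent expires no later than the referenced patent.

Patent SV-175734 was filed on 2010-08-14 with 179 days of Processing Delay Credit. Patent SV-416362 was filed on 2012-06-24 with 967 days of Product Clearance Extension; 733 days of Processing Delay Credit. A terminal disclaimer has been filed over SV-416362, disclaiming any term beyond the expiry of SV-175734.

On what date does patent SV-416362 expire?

February 9, 2027

Natural term of SV-416362:
  Base: filing + 16 years → 24 June 2028.
  Product Clearance Extension: 967 days claimed exceeds the 728-day cap, so +728 days → 22 June 2030.
  Processing Delay Credit: +733 days → 24 June 2032.
Expiry of referenced patent SV-175734:
  Base: filing + 16 years → 14 August 2026.
  Processing Delay Credit: +179 days → 9 February 2027.
Terminal disclaimer: SV-416362 expires on the earlier of 24 June 2032 and 9 February 2027.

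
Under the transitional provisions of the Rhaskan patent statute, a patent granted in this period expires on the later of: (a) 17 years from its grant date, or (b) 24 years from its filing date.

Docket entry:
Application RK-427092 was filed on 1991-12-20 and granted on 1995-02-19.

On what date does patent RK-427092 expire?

December 20, 2015

(a) grant + 17 years → 19 February 2012.
(b) filing + 24 years → 20 December 2015.
Later of the two: 20 December 2015.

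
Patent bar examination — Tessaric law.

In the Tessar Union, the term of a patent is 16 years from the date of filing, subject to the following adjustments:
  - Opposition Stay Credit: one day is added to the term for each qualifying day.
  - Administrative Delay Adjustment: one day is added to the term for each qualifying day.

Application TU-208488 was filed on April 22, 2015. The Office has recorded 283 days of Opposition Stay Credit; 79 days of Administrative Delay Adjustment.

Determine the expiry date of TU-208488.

Base term: filing date + 16 years → 22 April 2031.
Opposition Stay Credit: +283 days → 30 January 2032.
Administrative Delay Adjustment: +79 days → 18 April 2032.

April 18, 2032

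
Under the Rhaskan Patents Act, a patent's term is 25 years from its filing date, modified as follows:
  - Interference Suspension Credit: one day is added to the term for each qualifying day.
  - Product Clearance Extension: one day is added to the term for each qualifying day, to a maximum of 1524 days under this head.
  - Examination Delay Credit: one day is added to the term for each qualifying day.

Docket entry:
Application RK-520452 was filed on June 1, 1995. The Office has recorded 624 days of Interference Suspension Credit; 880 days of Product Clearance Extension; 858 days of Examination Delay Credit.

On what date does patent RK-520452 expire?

Base term: filing date + 25 years → 1 June 2020.
Interference Suspension Credit: +624 days → 15 February 2022.
Product Clearance Extension: 880 days (within the 1524-day cap) → +880 days → 14 July 2024.
Examination Delay Credit: +858 days → 19 November 2026.

2026-11-19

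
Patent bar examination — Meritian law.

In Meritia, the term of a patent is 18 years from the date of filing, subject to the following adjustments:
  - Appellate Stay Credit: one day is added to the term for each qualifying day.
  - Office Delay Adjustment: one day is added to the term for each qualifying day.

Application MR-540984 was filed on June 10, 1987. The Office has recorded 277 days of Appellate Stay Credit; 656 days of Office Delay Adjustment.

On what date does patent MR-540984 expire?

Base term: filing date + 18 years → 10 June 2005.
Appellate Stay Credit: +277 days → 14 March 2006.
Office Delay Adjustment: +656 days → 30 December 2007.

2007-12-30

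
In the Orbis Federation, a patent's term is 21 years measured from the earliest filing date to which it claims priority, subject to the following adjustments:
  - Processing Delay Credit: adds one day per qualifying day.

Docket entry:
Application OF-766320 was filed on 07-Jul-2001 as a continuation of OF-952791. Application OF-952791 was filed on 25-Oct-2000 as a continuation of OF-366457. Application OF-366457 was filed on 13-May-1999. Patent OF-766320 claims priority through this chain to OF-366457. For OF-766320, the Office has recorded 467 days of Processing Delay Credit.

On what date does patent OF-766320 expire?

2021-08-23

Earliest priority filing: 13 May 1999.
Base term: 13 May 1999 + 21 years → 13 May 2020.
Processing Delay Credit: +467 days → 23 August 2021.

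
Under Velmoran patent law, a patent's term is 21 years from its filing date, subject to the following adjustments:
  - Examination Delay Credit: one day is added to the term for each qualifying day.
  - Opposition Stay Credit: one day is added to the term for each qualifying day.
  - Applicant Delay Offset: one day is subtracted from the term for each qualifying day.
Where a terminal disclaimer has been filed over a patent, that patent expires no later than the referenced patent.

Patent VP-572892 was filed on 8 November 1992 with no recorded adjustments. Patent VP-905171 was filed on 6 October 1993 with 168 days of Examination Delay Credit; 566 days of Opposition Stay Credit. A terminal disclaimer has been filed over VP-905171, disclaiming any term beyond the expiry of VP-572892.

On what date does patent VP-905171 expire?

November 8, 2013

Natural term of VP-905171:
  Base: filing + 21 years → 6 October 2014.
  Examination Delay Credit: +168 days → 23 March 2015.
  Opposition Stay Credit: +566 days → 9 October 2016.
Expiry of referenced patent VP-572892:
  Base: filing + 21 years → 8 November 2013.
Terminal disclaimer: VP-905171 expires on the earlier of 9 October 2016 and 8 November 2013.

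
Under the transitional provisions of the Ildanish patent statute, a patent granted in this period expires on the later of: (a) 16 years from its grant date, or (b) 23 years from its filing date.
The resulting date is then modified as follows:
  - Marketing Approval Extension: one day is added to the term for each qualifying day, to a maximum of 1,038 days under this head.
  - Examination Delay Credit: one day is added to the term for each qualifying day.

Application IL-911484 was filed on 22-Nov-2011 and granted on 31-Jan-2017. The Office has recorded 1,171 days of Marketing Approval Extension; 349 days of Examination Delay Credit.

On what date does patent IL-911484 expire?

(a) grant + 16 years → 31 January 2033.
(b) filing + 23 years → 22 November 2034.
Later of the two: 22 November 2034.
Marketing Approval Extension: 1171 days claimed exceeds the 1038-day cap, so +1038 days → 25 September 2037.
Examination Delay Credit: +349 days → 9 September 2038.

September 9, 2038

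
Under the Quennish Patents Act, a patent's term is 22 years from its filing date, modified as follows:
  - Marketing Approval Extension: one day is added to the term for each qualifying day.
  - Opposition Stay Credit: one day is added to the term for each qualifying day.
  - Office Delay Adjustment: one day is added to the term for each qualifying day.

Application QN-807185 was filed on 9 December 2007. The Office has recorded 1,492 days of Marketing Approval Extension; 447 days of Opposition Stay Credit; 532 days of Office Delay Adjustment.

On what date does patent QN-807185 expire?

September 14, 2036

Base term: filing date + 22 years → 9 December 2029.
Marketing Approval Extension: +1492 days → 9 January 2034.
Opposition Stay Credit: +447 days → 1 April 2035.
Office Delay Adjustment: +532 days → 14 September 2036.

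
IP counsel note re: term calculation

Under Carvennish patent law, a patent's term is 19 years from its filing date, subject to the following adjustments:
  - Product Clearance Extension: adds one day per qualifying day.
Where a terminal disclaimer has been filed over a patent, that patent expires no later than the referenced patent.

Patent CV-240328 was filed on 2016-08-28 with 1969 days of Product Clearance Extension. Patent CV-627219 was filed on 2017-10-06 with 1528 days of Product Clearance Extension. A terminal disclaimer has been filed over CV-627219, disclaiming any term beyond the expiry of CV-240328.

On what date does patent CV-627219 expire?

2040-12-12

Natural term of CV-627219:
  Base: filing + 19 years → 6 October 2036.
  Product Clearance Extension: +1528 days → 12 December 2040.
Expiry of referenced patent CV-240328:
  Base: filing + 19 years → 28 August 2035.
  Product Clearance Extension: +1969 days → 17 January 2041.
Terminal disclaimer: CV-627219 expires on the earlier of 12 December 2040 and 17 January 2041.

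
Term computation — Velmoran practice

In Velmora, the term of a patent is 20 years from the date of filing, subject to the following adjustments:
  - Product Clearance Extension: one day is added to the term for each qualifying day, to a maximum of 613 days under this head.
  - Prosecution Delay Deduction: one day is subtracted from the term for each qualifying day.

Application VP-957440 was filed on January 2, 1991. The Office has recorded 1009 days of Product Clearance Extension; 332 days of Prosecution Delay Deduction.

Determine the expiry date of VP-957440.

Base term: filing date + 20 years → 2 January 2011.
Product Clearance Extension: 1009 days claimed exceeds the 613-day cap, so +613 days → 6 September 2012.
Prosecution Delay Deduction: −332 days → 10 October 2011.

October 10, 2011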